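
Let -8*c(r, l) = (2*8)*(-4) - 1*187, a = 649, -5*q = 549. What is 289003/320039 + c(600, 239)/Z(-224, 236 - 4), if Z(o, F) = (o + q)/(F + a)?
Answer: -349993952489/4273160728 ≈ -81.905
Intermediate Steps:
q = -549/5 (q = -⅕*549 = -549/5 ≈ -109.80)
c(r, l) = 251/8 (c(r, l) = -((2*8)*(-4) - 1*187)/8 = -(16*(-4) - 187)/8 = -(-64 - 187)/8 = -⅛*(-251) = 251/8)
Z(o, F) = (-549/5 + o)/(649 + F) (Z(o, F) = (o - 549/5)/(F + 649) = (-549/5 + o)/(649 + F))
289003/320039 + c(600, 239)/Z(-224, 236 - 4) = 289003/320039 + 251/(8*(((-549/5 - 224)/(649 + (236 - 4))))) = 289003*(1/320039) + 251/(8*((-1669/5/(649 + 232)))) = 289003/320039 + 251/(8*((-1669/5/881))) = 289003/320039 + 251/(8*(((1/881)*(-1669/5)))) = 289003/320039 + 251/(8*(-1669/4405)) = 289003/320039 + (251/8)*(-4405/1669) = 289003/320039 - 1105655/13352 = -349993952489/4273160728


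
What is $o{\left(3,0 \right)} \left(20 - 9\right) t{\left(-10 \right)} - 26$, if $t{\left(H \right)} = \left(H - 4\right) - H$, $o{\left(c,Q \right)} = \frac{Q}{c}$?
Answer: $-26$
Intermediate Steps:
$t{\left(H \right)} = -4$ ($t{\left(H \right)} = \left(H - 4\right) - H = \left(-4 + H\right) - H = -4$)
$o{\left(3,0 \right)} \left(20 - 9\right) t{\left(-10 \right)} - 26 = \frac{0}{3} \left(20 - 9\right) \left(-4\right) - 26 = 0 \cdot \frac{1}{3} \left(20 - 9\right) \left(-4\right) - 26 = 0 \cdot 11 \left(-4\right) - 26 = 0 \left(-4\right) - 26 = 0 - 26 = -26$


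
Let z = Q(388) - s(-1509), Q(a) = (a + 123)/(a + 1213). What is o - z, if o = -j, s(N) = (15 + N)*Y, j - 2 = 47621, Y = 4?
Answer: -85812510/1601 ≈ -53599.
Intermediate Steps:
j = 47623 (j = 2 + 47621 = 47623)
s(N) = 60 + 4*N (s(N) = (15 + N)*4 = 60 + 4*N)
Q(a) = (123 + a)/(1213 + a)
o = -47623 (o = -1*47623 = -47623)
z = 9568087/1601 (z = (123 + 388)/(1213 + 388) - (60 + 4*(-1509)) = 511/1601 - (60 - 6036) = (1/1601)*511 - 1*(-5976) = 511/1601 + 5976 = 9568087/1601 ≈ 5976.3)
o - z = -47623 - 1*9568087/1601 = -47623 - 9568087/1601 = -85812510/1601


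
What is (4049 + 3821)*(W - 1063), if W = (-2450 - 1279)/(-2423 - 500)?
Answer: -24423915400/2923 ≈ -8.3558e+6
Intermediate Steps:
W = 3729/2923 (W = -3729/(-2923) = -3729*(-1/2923) = 3729/2923 ≈ 1.2757)
(4049 + 3821)*(W - 1063) = (4049 + 3821)*(3729/2923 - 1063) = 7870*(-3103420/2923) = -24423915400/2923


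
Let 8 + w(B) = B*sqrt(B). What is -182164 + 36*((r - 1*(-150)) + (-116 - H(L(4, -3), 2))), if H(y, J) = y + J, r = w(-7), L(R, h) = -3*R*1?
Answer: -180868 - 252*I*sqrt(7) ≈ -1.8087e+5 - 666.73*I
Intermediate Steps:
L(R, h) = -3*R
w(B) = -8 + B**(3/2) (w(B) = -8 + B*sqrt(B) = -8 + B**(3/2))
r = -8 - 7*I*sqrt(7) (r = -8 + (-7)**(3/2) = -8 - 7*I*sqrt(7) ≈ -8.0 - 18.52*I)
H(y, J) = J + y
-182164 + 36*((r - 1*(-150)) + (-116 - H(L(4, -3), 2))) = -182164 + 36*(((-8 - 7*I*sqrt(7)) - 1*(-150)) + (-116 - (2 - 3*4))) = -182164 + 36*(((-8 - 7*I*sqrt(7)) + 150) + (-116 - (2 - 12))) = -182164 + 36*((142 - 7*I*sqrt(7)) + (-116 - 1*(-10))) = -182164 + 36*((142 - 7*I*sqrt(7)) + (-116 + 10)) = -182164 + 36*((142 - 7*I*sqrt(7)) - 106) = -182164 + 36*(36 - 7*I*sqrt(7)) = -182164 + (1296 - 252*I*sqrt(7)) = -180868 - 252*I*sqrt(7)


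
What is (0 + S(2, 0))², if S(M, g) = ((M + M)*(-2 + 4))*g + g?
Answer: 0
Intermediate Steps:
S(M, g) = g + 4*M*g (S(M, g) = ((2*M)*2)*g + g = (4*M)*g + g = 4*M*g + g = g + 4*M*g)
(0 + S(2, 0))² = (0 + 0*(1 + 4*2))² = (0 + 0*(1 + 8))² = (0 + 0*9)² = (0 + 0)² = 0² = 0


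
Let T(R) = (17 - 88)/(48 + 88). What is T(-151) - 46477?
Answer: -6320943/136 ≈ -46478.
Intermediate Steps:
T(R) = -71/136
T(-151) - 46477 = -71/136 - 46477 = -6320943/136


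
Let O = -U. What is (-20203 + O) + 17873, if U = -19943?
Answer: 17613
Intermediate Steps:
O = 19943 (O = -1*(-19943) = 19943)
(-20203 + O) + 17873 = (-20203 + 19943) + 17873 = -260 + 17873 = 17613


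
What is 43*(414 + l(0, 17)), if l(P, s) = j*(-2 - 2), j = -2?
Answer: 18146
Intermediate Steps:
l(P, s) = 8 (l(P, s) = -2*(-2 - 2) = -2*(-4) = 8)
43*(414 + l(0, 17)) = 43*(414 + 8) = 43*422 = 18146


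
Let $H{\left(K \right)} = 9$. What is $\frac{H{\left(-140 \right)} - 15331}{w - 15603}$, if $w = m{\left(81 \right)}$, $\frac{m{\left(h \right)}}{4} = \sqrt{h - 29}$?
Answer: $\frac{239069166}{243452777} + \frac{122576 \sqrt{13}}{243452777} \approx 0.98381$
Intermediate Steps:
$m{\left(h \right)} = 4 \sqrt{-29 + h}$ ($m{\left(h \right)} = 4 \sqrt{h - 29} = 4 \sqrt{-29 + h}$)
$w = 8 \sqrt{13}$ ($w = 4 \sqrt{-29 + 81} = 4 \sqrt{52} = 4 \cdot 2 \sqrt{13} = 8 \sqrt{13} \approx 28.844$)
$\frac{H{\left(-140 \right)} - 15331}{w - 15603} = \frac{9 - 15331}{8 \sqrt{13} - 15603} = - \frac{15322}{-15603 + 8 \sqrt{13}}$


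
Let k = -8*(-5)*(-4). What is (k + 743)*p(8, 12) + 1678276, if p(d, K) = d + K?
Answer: 1689936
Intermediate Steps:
p(d, K) = K + d
k = -160 (k = 40*(-4) = -160)
(k + 743)*p(8, 12) + 1678276 = (-160 + 743)*(12 + 8) + 1678276 = 583*20 + 1678276 = 11660 + 1678276 = 1689936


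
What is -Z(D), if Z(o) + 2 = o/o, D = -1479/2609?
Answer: 1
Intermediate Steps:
D = -1479/2609 (D = -1479*1/2609 = -1479/2609 ≈ -0.56688)
Z(o) = -1 (Z(o) = -2 + o/o = -2 + 1 = -1)
-Z(D) = -1*(-1) = 1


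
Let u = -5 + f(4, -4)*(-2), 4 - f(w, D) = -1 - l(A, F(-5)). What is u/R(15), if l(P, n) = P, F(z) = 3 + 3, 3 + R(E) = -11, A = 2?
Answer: 19/14 ≈ 1.3571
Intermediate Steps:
R(E) = -14 (R(E) = -3 - 11 = -14)
F(z) = 6
f(w, D) = 7 (f(w, D) = 4 - (-1 - 1*2) = 4 - (-1 - 2) = 4 - 1*(-3) = 4 + 3 = 7)
u = -19 (u = -5 + 7*(-2) = -5 - 14 = -19)
u/R(15) = -19/(-14) = -1/14*(-19) = 19/14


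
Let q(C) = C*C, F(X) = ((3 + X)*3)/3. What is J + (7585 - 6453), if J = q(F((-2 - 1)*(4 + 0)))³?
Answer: 532573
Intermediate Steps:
F(X) = 3 + X (F(X) = (9 + 3*X)*(⅓) = 3 + X)
q(C) = C²
J = 531441 (J = ((3 + (-2 - 1)*(4 + 0))²)³ = ((3 - 3*4)²)³ = ((3 - 12)²)³ = ((-9)²)³ = 81³ = 531441)
J + (7585 - 6453) = 531441 + (7585 - 6453) = 531441 + 1132 = 532573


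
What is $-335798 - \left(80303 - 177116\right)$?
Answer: $-238985$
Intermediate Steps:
$-335798 - \left(80303 - 177116\right) = -335798 - -96813 = -335798 + 96813 = -238985$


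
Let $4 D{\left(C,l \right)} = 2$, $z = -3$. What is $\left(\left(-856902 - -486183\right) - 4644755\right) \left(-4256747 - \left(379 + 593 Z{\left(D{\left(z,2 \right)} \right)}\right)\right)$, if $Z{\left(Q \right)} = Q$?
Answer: $21352991855765$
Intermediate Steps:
$D{\left(C,l \right)} = \frac{1}{2}$ ($D{\left(C,l \right)} = \frac{1}{4} \cdot 2 = \frac{1}{2}$)
$\left(\left(-856902 - -486183\right) - 4644755\right) \left(-4256747 - \left(379 + 593 Z{\left(D{\left(z,2 \right)} \right)}\right)\right) = \left(\left(-856902 - -486183\right) - 4644755\right) \left(-4256747 - \frac{1351}{2}\right) = \left(\left(-856902 + 486183\right) - 4644755\right) \left(-4256747 - \frac{1351}{2}\right) = \left(-370719 - 4644755\right) \left(-4256747 - \frac{1351}{2}\right) = \left(-5015474\right) \left(- \frac{8514845}{2}\right) = 21352991855765$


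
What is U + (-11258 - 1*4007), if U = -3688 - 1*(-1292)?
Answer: -17661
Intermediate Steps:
U = -2396 (U = -3688 + 1292 = -2396)
U + (-11258 - 1*4007) = -2396 + (-11258 - 1*4007) = -2396 + (-11258 - 4007) = -2396 - 15265 = -17661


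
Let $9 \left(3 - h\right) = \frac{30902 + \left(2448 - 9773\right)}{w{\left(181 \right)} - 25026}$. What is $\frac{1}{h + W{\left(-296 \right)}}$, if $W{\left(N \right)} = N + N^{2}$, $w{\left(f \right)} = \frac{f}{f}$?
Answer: $\frac{75075}{6555782084} \approx 1.1452 \cdot 10^{-5}$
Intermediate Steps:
$w{\left(f \right)} = 1$
$h = \frac{233084}{75075}$ ($h = 3 - \frac{\left(30902 + \left(2448 - 9773\right)\right) \frac{1}{1 - 25026}}{9} = 3 - \frac{\left(30902 - 7325\right) \frac{1}{-25025}}{9} = 3 - \frac{23577 \left(- \frac{1}{25025}\right)}{9} = 3 - - \frac{7859}{75075} = 3 + \frac{7859}{75075} = \frac{233084}{75075} \approx 3.1047$)
$\frac{1}{h + W{\left(-296 \right)}} = \frac{1}{\frac{233084}{75075} - 296 \left(1 - 296\right)} = \frac{1}{\frac{233084}{75075} - -87320} = \frac{1}{\frac{233084}{75075} + 87320} = \frac{1}{\frac{6555782084}{75075}} = \frac{75075}{6555782084}$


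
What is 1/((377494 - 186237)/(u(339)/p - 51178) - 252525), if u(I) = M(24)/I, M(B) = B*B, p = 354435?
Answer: -683246003466/172539250379835595 ≈ -3.9599e-6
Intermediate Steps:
M(B) = B²
u(I) = 576/I (u(I) = 24²/I = 576/I)
1/((377494 - 186237)/(u(339)/p - 51178) - 252525) = 1/((377494 - 186237)/((576/339)/354435 - 51178) - 252525) = 1/(191257/((576*(1/339))*(1/354435) - 51178) - 252525) = 1/(191257/((192/113)*(1/354435) - 51178) - 252525) = 1/(191257/(64/13350385 - 51178) - 252525) = 1/(191257/(-683246003466/13350385) - 252525) = 1/(191257*(-13350385/683246003466) - 252525) = 1/(-2553354583945/683246003466 - 252525) = 1/(-172539250379835595/683246003466) = -683246003466/172539250379835595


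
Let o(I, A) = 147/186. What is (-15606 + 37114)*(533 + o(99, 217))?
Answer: 355903630/31 ≈ 1.1481e+7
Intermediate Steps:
o(I, A) = 49/62 (o(I, A) = 147*(1/186) = 49/62)
(-15606 + 37114)*(533 + o(99, 217)) = (-15606 + 37114)*(533 + 49/62) = 21508*(33095/62) = 355903630/31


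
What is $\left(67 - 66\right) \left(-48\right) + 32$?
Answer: $-16$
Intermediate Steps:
$\left(67 - 66\right) \left(-48\right) + 32 = 1 \left(-48\right) + 32 = -48 + 32 = -16$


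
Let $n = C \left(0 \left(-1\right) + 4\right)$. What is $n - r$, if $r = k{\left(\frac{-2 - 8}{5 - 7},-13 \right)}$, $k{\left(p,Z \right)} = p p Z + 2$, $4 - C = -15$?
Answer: $399$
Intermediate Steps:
$C = 19$ ($C = 4 - -15 = 4 + 15 = 19$)
$k{\left(p,Z \right)} = 2 + Z p^{2}$ ($k{\left(p,Z \right)} = p^{2} Z + 2 = Z p^{2} + 2 = 2 + Z p^{2}$)
$n = 76$ ($n = 19 \left(0 \left(-1\right) + 4\right) = 19 \left(0 + 4\right) = 19 \cdot 4 = 76$)
$r = -323$ ($r = 2 - 13 \left(\frac{-2 - 8}{5 - 7}\right)^{2} = 2 - 13 \left(- \frac{10}{-2}\right)^{2} = 2 - 13 \left(\left(-10\right) \left(- \frac{1}{2}\right)\right)^{2} = 2 - 13 \cdot 5^{2} = 2 - 325 = -323$)
$n - r = 76 - -323 = 76 + 323 = 399$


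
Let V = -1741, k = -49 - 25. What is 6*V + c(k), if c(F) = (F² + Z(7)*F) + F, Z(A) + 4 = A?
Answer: -5266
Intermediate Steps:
Z(A) = -4 + A
k = -74
c(F) = F² + 4*F (c(F) = (F² + (-4 + 7)*F) + F = (F² + 3*F) + F = F² + 4*F)
6*V + c(k) = 6*(-1741) - 74*(4 - 74) = -10446 - 74*(-70) = -10446 + 5180 = -5266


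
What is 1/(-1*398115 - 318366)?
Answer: -1/716481 ≈ -1.3957e-6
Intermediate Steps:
1/(-1*398115 - 318366) = 1/(-398115 - 318366) = 1/(-716481) = -1/716481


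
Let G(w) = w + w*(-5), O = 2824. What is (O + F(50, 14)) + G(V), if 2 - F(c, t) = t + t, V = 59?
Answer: 2562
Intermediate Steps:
F(c, t) = 2 - 2*t (F(c, t) = 2 - (t + t) = 2 - 2*t)
G(w) = -4*w (G(w) = w - 5*w = -4*w)
(O + F(50, 14)) + G(V) = (2824 + (2 - 2*14)) - 4*59 = (2824 + (2 - 28)) - 236 = (2824 - 26) - 236 = 2798 - 236 = 2562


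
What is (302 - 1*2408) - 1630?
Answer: -3736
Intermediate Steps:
(302 - 1*2408) - 1630 = (302 - 2408) - 1630 = -2106 - 1630 = -3736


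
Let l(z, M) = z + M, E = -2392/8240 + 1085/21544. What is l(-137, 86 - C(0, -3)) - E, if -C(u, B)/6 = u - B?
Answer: -363478227/11095160 ≈ -32.760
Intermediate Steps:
C(u, B) = -6*u + 6*B (C(u, B) = -6*(u - B) = -6*u + 6*B)
E = -2662053/11095160 (E = -2392*1/8240 + 1085*(1/21544) = -299/1030 + 1085/21544 = -2662053/11095160 ≈ -0.23993)
l(z, M) = M + z
l(-137, 86 - C(0, -3)) - E = ((86 - (-6*0 + 6*(-3))) - 137) - 1*(-2662053/11095160) = ((86 - (0 - 18)) - 137) + 2662053/11095160 = ((86 - 1*(-18)) - 137) + 2662053/11095160 = ((86 + 18) - 137) + 2662053/11095160 = (104 - 137) + 2662053/11095160 = -33 + 2662053/11095160 = -363478227/11095160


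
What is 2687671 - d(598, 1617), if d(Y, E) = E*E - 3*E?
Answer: 77833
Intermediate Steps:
d(Y, E) = E**2 - 3*E
2687671 - d(598, 1617) = 2687671 - 1617*(-3 + 1617) = 2687671 - 1617*1614 = 2687671 - 1*2609838 = 2687671 - 2609838 = 77833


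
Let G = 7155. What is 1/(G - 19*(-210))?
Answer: 1/11145 ≈ 8.9726e-5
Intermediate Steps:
1/(G - 19*(-210)) = 1/(7155 - 19*(-210)) = 1/(7155 + 3990) = 1/11145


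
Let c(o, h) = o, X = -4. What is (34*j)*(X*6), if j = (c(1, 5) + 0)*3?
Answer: -2448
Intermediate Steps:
j = 3 (j = (1 + 0)*3 = 1*3 = 3)
(34*j)*(X*6) = (34*3)*(-4*6) = 102*(-24) = -2448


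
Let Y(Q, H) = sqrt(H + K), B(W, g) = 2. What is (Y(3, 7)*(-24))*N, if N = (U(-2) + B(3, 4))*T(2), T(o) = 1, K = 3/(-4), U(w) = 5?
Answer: -420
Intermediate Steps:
K = -3/4 (K = 3*(-1/4) = -3/4 ≈ -0.75000)
Y(Q, H) = sqrt(-3/4 + H) (Y(Q, H) = sqrt(H - 3/4) = sqrt(-3/4 + H))
N = 7 (N = (5 + 2)*1 = 7*1 = 7)
(Y(3, 7)*(-24))*N = ((sqrt(-3 + 4*7)/2)*(-24))*7 = ((sqrt(-3 + 28)/2)*(-24))*7 = ((sqrt(25)/2)*(-24))*7 = (((1/2)*5)*(-24))*7 = ((5/2)*(-24))*7 = -60*7 = -420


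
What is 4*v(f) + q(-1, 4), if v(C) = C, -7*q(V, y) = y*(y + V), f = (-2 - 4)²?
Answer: 996/7 ≈ 142.29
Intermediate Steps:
f = 36 (f = (-6)² = 36)
q(V, y) = -y*(V + y)/7 (q(V, y) = -y*(y + V)/7 = -y*(V + y)/7)
4*v(f) + q(-1, 4) = 4*36 - ⅐*4*(-1 + 4) = 144 - ⅐*4*3 = 144 - 12/7 = 996/7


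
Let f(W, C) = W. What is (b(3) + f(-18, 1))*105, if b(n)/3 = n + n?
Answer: 0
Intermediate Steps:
b(n) = 6*n (b(n) = 3*(n + n) = 3*(2*n) = 6*n)
(b(3) + f(-18, 1))*105 = (6*3 - 18)*105 = (18 - 18)*105 = 0*105 = 0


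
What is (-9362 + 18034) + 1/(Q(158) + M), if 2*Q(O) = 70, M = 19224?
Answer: 167014049/19259 ≈ 8672.0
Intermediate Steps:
Q(O) = 35 (Q(O) = (½)*70 = 35)
(-9362 + 18034) + 1/(Q(158) + M) = (-9362 + 18034) + 1/(35 + 19224) = 8672 + 1/19259 = 167014049/19259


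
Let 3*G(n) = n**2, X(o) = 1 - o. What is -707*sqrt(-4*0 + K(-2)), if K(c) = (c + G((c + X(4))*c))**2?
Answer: -66458/3 ≈ -22153.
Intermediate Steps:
G(n) = n**2/3
K(c) = (c + c**2*(-3 + c)**2/3)**2 (K(c) = (c + ((c + (1 - 1*4))*c)**2/3)**2 = (c + ((c + (1 - 4))*c)**2/3)**2 = (c + ((c - 3)*c)**2/3)**2 = (c + ((-3 + c)*c)**2/3)**2 = (c + (c*(-3 + c))**2/3)**2 = (c + (c**2*(-3 + c)**2)/3)**2 = (c + c**2*(-3 + c)**2/3)**2)
-707*sqrt(-4*0 + K(-2)) = -707*sqrt(-4*0 + (1/9)*(-2)**2*(3 - 2*(-3 - 2)**2)**2) = -707*sqrt(0 + (1/9)*4*(3 - 2*(-5)**2)**2) = -707*sqrt(0 + (1/9)*4*(3 - 2*25)**2) = -707*sqrt(0 + (1/9)*4*(3 - 50)**2) = -707*sqrt(0 + (1/9)*4*(-47)**2) = -707*sqrt(0 + (1/9)*4*2209) = -707*sqrt(0 + 8836/9) = -707*sqrt(8836/9) = -707*94/3 = -66458/3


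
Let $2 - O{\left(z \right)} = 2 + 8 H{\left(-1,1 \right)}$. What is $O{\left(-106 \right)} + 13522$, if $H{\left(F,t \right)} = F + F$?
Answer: $13538$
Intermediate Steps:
$H{\left(F,t \right)} = 2 F$
$O{\left(z \right)} = 16$ ($O{\left(z \right)} = 2 - \left(2 + 8 \cdot 2 \left(-1\right)\right) = 2 - \left(2 + 8 \left(-2\right)\right) = 2 - \left(2 - 16\right) = 2 - -14 = 2 + 14 = 16$)
$O{\left(-106 \right)} + 13522 = 16 + 13522 = 13538$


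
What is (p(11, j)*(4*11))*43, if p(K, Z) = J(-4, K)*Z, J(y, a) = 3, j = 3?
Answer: 17028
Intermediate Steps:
p(K, Z) = 3*Z
(p(11, j)*(4*11))*43 = ((3*3)*(4*11))*43 = (9*44)*43 = 396*43 = 17028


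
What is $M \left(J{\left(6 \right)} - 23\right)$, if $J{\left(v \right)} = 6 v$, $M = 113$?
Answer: $1469$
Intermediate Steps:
$M \left(J{\left(6 \right)} - 23\right) = 113 \left(6 \cdot 6 - 23\right) = 113 \left(36 - 23\right) = 113 \cdot 13 = 1469$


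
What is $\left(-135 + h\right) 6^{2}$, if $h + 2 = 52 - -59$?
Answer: $-936$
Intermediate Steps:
$h = 109$ ($h = -2 + \left(52 - -59\right) = -2 + \left(52 + 59\right) = -2 + 111 = 109$)
$\left(-135 + h\right) 6^{2} = \left(-135 + 109\right) 6^{2} = \left(-26\right) 36 = -936$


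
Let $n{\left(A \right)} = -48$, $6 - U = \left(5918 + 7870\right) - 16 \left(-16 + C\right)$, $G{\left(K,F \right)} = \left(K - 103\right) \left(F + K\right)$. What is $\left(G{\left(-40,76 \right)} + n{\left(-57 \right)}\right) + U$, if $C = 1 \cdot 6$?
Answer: $-19138$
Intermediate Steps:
$C = 6$
$G{\left(K,F \right)} = \left(-103 + K\right) \left(F + K\right)$
$U = -13942$ ($U = 6 - \left(\left(5918 + 7870\right) - 16 \left(-16 + 6\right)\right) = 6 - \left(13788 - -160\right) = 6 - \left(13788 + 160\right) = 6 - 13948 = -13942$)
$\left(G{\left(-40,76 \right)} + n{\left(-57 \right)}\right) + U = \left(\left(\left(-40\right)^{2} - 7828 - -4120 + 76 \left(-40\right)\right) - 48\right) - 13942 = \left(\left(1600 - 7828 + 4120 - 3040\right) - 48\right) - 13942 = \left(-5148 - 48\right) - 13942 = -5196 - 13942 = -19138$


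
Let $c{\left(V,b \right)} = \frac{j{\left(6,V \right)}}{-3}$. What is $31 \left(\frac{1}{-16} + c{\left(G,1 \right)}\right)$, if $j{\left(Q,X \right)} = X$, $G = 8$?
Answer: $- \frac{4061}{48} \approx -84.604$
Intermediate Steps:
$c{\left(V,b \right)} = - \frac{V}{3}$ ($c{\left(V,b \right)} = \frac{V}{-3} = V \left(- \frac{1}{3}\right) = - \frac{V}{3}$)
$31 \left(\frac{1}{-16} + c{\left(G,1 \right)}\right) = 31 \left(\frac{1}{-16} - \frac{8}{3}\right) = 31 \left(- \frac{1}{16} - \frac{8}{3}\right) = 31 \left(- \frac{131}{48}\right) = - \frac{4061}{48}$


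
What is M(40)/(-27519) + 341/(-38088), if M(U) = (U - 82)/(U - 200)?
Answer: -31313257/3493812240 ≈ -0.0089625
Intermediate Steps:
M(U) = (-82 + U)/(-200 + U)
M(40)/(-27519) + 341/(-38088) = ((-82 + 40)/(-200 + 40))/(-27519) + 341/(-38088) = (-42/(-160))*(-1/27519) + 341*(-1/38088) = -1/160*(-42)*(-1/27519) - 341/38088 = (21/80)*(-1/27519) - 341/38088 = -7/733840 - 341/38088 = -31313257/3493812240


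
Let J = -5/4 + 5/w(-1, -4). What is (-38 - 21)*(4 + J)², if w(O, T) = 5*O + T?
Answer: -368219/1296 ≈ -284.12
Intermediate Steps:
w(O, T) = T + 5*O
J = -65/36 (J = -5/4 + 5/(-4 + 5*(-1)) = -5*¼ + 5/(-4 - 5) = -5/4 + 5/(-9) = -5/4 + 5*(-⅑) = -5/4 - 5/9 = -65/36 ≈ -1.8056)
(-38 - 21)*(4 + J)² = (-38 - 21)*(4 - 65/36)² = -59*(79/36)² = -59*6241/1296 = -368219/1296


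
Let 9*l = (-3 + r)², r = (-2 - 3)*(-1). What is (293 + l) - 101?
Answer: 1732/9 ≈ 192.44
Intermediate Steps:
r = 5 (r = -5*(-1) = 5)
l = 4/9 (l = (-3 + 5)²/9 = (⅑)*2² = (⅑)*4 = 4/9 ≈ 0.44444)
(293 + l) - 101 = (293 + 4/9) - 101 = 2641/9 - 101 = 1732/9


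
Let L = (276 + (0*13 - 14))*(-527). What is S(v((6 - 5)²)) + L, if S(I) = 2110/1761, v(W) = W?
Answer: -243146204/1761 ≈ -1.3807e+5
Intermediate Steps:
S(I) = 2110/1761 (S(I) = 2110*(1/1761) = 2110/1761)
L = -138074 (L = (276 + (0 - 14))*(-527) = (276 - 14)*(-527) = 262*(-527) = -138074)
S(v((6 - 5)²)) + L = 2110/1761 - 138074 = -243146204/1761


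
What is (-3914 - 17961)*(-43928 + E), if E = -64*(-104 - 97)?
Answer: 679525000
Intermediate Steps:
E = 12864 (E = -64*(-201) = 12864)
(-3914 - 17961)*(-43928 + E) = (-3914 - 17961)*(-43928 + 12864) = -21875*(-31064) = 679525000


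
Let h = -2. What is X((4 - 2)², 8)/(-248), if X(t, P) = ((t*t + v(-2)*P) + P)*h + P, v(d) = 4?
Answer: 13/31 ≈ 0.41935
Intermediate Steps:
X(t, P) = -9*P - 2*t² (X(t, P) = ((t*t + 4*P) + P)*(-2) + P = ((t² + 4*P) + P)*(-2) + P = (t² + 5*P)*(-2) + P = (-10*P - 2*t²) + P = -9*P - 2*t²)
X((4 - 2)², 8)/(-248) = (-9*8 - 2*(4 - 2)⁴)/(-248) = (-72 - 2*(2²)²)*(-1/248) = (-72 - 2*4²)*(-1/248) = (-72 - 2*16)*(-1/248) = (-72 - 32)*(-1/248) = -104*(-1/248) = 13/31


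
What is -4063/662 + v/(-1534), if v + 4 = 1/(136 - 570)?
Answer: -1351908367/220365236 ≈ -6.1348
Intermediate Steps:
v = -1737/434 (v = -4 + 1/(136 - 570) = -4 + 1/(-434) = -4 - 1/434 = -1737/434 ≈ -4.0023)
-4063/662 + v/(-1534) = -4063/662 - 1737/434/(-1534) = -4063*1/662 - 1737/434*(-1/1534) = -4063/662 + 1737/665756 = -1351908367/220365236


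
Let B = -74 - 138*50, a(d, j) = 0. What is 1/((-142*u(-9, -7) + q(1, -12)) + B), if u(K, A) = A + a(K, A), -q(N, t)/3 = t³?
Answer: -1/796 ≈ -0.0012563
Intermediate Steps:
q(N, t) = -3*t³
u(K, A) = A (u(K, A) = A + 0 = A)
B = -6974 (B = -74 - 6900 = -6974)
1/((-142*u(-9, -7) + q(1, -12)) + B) = 1/((-142*(-7) - 3*(-12)³) - 6974) = 1/((994 - 3*(-1728)) - 6974) = 1/((994 + 5184) - 6974) = 1/(6178 - 6974) = 1/(-796) = -1/796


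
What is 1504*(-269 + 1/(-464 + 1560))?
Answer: -55426724/137 ≈ -4.0457e+5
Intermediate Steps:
1504*(-269 + 1/(-464 + 1560)) = 1504*(-269 + 1/1096) = 1504*(-294823/1096) = -55426724/137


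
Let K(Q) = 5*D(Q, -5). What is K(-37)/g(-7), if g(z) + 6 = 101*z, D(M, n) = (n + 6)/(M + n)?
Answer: 5/29946 ≈ 0.00016697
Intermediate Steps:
D(M, n) = (6 + n)/(M + n)
K(Q) = 5/(-5 + Q) (K(Q) = 5*((6 - 5)/(Q - 5)) = 5*(1/(-5 + Q)) = 5/(-5 + Q))
g(z) = -6 + 101*z
K(-37)/g(-7) = (5/(-5 - 37))/(-6 + 101*(-7)) = (5/(-42))/(-6 - 707) = (5*(-1/42))/(-713) = -5/42*(-1/713) = 5/29946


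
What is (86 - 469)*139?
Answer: -53237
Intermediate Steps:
(86 - 469)*139 = -383*139 = -53237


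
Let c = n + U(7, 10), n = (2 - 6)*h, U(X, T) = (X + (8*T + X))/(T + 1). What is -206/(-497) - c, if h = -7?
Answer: -197528/5467 ≈ -36.131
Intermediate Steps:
U(X, T) = (2*X + 8*T)/(1 + T) (U(X, T) = (X + (X + 8*T))/(1 + T) = (2*X + 8*T)/(1 + T))
n = 28 (n = (2 - 6)*(-7) = -4*(-7) = 28)
c = 402/11 (c = 28 + 2*(7 + 4*10)/(1 + 10) = 28 + 2*(7 + 40)/11 = 28 + 2*(1/11)*47 = 28 + 94/11 = 402/11 ≈ 36.545)
-206/(-497) - c = -206/(-497) - 1*402/11 = -206*(-1/497) - 402/11 = 206/497 - 402/11 = -197528/5467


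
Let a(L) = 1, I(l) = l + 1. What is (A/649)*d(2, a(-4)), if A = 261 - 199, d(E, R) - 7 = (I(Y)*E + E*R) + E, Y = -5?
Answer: 186/649 ≈ 0.28659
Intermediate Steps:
I(l) = 1 + l
d(E, R) = 7 - 3*E + E*R (d(E, R) = 7 + (((1 - 5)*E + E*R) + E) = 7 + ((-4*E + E*R) + E) = 7 + (-3*E + E*R) = 7 - 3*E + E*R)
A = 62
(A/649)*d(2, a(-4)) = (62/649)*(7 - 3*2 + 2*1) = (62*(1/649))*(7 - 6 + 2) = (62/649)*3 = 186/649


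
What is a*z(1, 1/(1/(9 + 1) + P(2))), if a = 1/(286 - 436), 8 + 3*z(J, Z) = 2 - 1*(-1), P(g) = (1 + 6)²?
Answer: 1/90 ≈ 0.011111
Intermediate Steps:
P(g) = 49 (P(g) = 7² = 49)
z(J, Z) = -5/3 (z(J, Z) = -8/3 + (2 - 1*(-1))/3 = -8/3 + (2 + 1)/3 = -8/3 + (⅓)*3 = -8/3 + 1 = -5/3)
a = -1/150 (a = 1/(-150) = -1/150 ≈ -0.0066667)
a*z(1, 1/(1/(9 + 1) + P(2))) = -1/150*(-5/3) = 1/90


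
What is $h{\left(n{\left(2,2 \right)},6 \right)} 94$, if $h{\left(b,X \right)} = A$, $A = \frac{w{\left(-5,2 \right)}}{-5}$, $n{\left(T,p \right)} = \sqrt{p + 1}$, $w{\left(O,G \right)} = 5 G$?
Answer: $-188$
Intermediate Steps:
$n{\left(T,p \right)} = \sqrt{1 + p}$
$A = -2$ ($A = \frac{5 \cdot 2}{-5} = 10 \left(- \frac{1}{5}\right) = -2$)
$h{\left(b,X \right)} = -2$
$h{\left(n{\left(2,2 \right)},6 \right)} 94 = \left(-2\right) 94 = -188$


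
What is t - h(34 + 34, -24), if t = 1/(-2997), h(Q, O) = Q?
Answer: -203797/2997 ≈ -68.000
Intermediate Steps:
t = -1/2997 ≈ -0.00033367
t - h(34 + 34, -24) = -1/2997 - (34 + 34) = -1/2997 - 1*68 = -1/2997 - 68 = -203797/2997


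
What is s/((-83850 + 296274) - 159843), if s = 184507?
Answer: 184507/52581 ≈ 3.5090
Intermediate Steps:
s/((-83850 + 296274) - 159843) = 184507/((-83850 + 296274) - 159843) = 184507/(212424 - 159843) = 184507/52581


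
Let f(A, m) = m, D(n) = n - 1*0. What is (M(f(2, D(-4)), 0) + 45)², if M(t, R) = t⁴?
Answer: 90601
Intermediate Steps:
D(n) = n (D(n) = n + 0 = n)
(M(f(2, D(-4)), 0) + 45)² = ((-4)⁴ + 45)² = (256 + 45)² = 301² = 90601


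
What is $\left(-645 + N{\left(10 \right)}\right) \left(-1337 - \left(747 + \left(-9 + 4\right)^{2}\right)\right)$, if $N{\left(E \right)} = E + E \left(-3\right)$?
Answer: $1402485$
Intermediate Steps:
$N{\left(E \right)} = - 2 E$ ($N{\left(E \right)} = E - 3 E = - 2 E$)
$\left(-645 + N{\left(10 \right)}\right) \left(-1337 - \left(747 + \left(-9 + 4\right)^{2}\right)\right) = \left(-645 - 20\right) \left(-1337 - \left(747 + \left(-9 + 4\right)^{2}\right)\right) = \left(-645 - 20\right) \left(-1337 - 772\right) = - 665 \left(-1337 - 772\right) = \left(-665\right) \left(-2109\right) = 1402485$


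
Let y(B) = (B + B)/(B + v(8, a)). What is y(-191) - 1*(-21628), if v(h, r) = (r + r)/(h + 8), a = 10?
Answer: 16417180/759 ≈ 21630.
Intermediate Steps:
v(h, r) = 2*r/(8 + h) (v(h, r) = (2*r)/(8 + h) = 2*r/(8 + h))
y(B) = 2*B/(5/4 + B) (y(B) = (B + B)/(B + 2*10/(8 + 8)) = (2*B)/(B + 2*10/16) = (2*B)/(B + 2*10*(1/16)) = (2*B)/(B + 5/4) = (2*B)/(5/4 + B) = 2*B/(5/4 + B))
y(-191) - 1*(-21628) = 8*(-191)/(5 + 4*(-191)) - 1*(-21628) = 8*(-191)/(5 - 764) + 21628 = 8*(-191)/(-759) + 21628 = 8*(-191)*(-1/759) + 21628 = 1528/759 + 21628 = 16417180/759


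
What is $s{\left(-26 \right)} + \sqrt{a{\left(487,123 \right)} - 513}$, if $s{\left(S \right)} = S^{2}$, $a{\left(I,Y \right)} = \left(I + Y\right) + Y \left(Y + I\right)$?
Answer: $676 + \sqrt{75127} \approx 950.09$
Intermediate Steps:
$a{\left(I,Y \right)} = I + Y + Y \left(I + Y\right)$ ($a{\left(I,Y \right)} = \left(I + Y\right) + Y \left(I + Y\right) = I + Y + Y \left(I + Y\right)$)
$s{\left(-26 \right)} + \sqrt{a{\left(487,123 \right)} - 513} = \left(-26\right)^{2} + \sqrt{\left(487 + 123 + 123^{2} + 487 \cdot 123\right) - 513} = 676 + \sqrt{\left(487 + 123 + 15129 + 59901\right) - 513} = 676 + \sqrt{75640 - 513} = 676 + \sqrt{75127}$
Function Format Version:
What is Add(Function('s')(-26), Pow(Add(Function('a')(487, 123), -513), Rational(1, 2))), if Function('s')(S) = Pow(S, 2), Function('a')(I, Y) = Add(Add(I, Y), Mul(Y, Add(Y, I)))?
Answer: Add(676, Pow(75127, Rational(1, 2))) ≈ 950.09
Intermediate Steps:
Function('a')(I, Y) = Add(I, Y, Mul(Y, Add(I, Y))) (Function('a')(I, Y) = Add(Add(I, Y), Mul(Y, Add(I, Y))) = Add(I, Y, Mul(Y, Add(I, Y))))
Add(Function('s')(-26), Pow(Add(Function('a')(487, 123), -513), Rational(1, 2))) = Add(Pow(-26, 2), Pow(Add(Add(487, 123, Pow(123, 2), Mul(487, 123)), -513), Rational(1, 2))) = Add(676, Pow(Add(Add(487, 123, 15129, 59901), -513), Rational(1, 2))) = Add(676, Pow(Add(75640, -513), Rational(1, 2))) = Add(676, Pow(75127, Rational(1, 2)))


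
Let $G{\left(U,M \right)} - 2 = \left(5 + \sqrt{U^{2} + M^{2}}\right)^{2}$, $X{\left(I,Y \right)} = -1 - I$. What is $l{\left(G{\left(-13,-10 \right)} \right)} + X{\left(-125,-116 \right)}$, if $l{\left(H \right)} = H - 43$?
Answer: $377 + 10 \sqrt{269} \approx 541.01$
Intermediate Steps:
$G{\left(U,M \right)} = 2 + \left(5 + \sqrt{M^{2} + U^{2}}\right)^{2}$ ($G{\left(U,M \right)} = 2 + \left(5 + \sqrt{U^{2} + M^{2}}\right)^{2} = 2 + \left(5 + \sqrt{M^{2} + U^{2}}\right)^{2}$)
$l{\left(H \right)} = -43 + H$
$l{\left(G{\left(-13,-10 \right)} \right)} + X{\left(-125,-116 \right)} = \left(-43 + \left(2 + \left(5 + \sqrt{\left(-10\right)^{2} + \left(-13\right)^{2}}\right)^{2}\right)\right) - -124 = \left(-43 + \left(2 + \left(5 + \sqrt{100 + 169}\right)^{2}\right)\right) + \left(-1 + 125\right) = \left(-43 + \left(2 + \left(5 + \sqrt{269}\right)^{2}\right)\right) + 124 = \left(-41 + \left(5 + \sqrt{269}\right)^{2}\right) + 124 = 83 + \left(5 + \sqrt{269}\right)^{2}$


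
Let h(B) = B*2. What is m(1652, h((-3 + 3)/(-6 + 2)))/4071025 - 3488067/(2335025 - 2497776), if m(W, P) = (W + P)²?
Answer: 2092024623397/94651912825 ≈ 22.102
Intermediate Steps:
h(B) = 2*B
m(W, P) = (P + W)²
m(1652, h((-3 + 3)/(-6 + 2)))/4071025 - 3488067/(2335025 - 2497776) = (2*((-3 + 3)/(-6 + 2)) + 1652)²/4071025 - 3488067/(2335025 - 2497776) = (2*(0/(-4)) + 1652)²*(1/4071025) - 3488067/(-162751) = (2*(0*(-¼)) + 1652)²*(1/4071025) - 3488067*(-1/162751) = (2*0 + 1652)²*(1/4071025) + 3488067/162751 = (0 + 1652)²*(1/4071025) + 3488067/162751 = 1652²*(1/4071025) + 3488067/162751 = 2729104*(1/4071025) + 3488067/162751 = 389872/581575 + 3488067/162751 = 2092024623397/94651912825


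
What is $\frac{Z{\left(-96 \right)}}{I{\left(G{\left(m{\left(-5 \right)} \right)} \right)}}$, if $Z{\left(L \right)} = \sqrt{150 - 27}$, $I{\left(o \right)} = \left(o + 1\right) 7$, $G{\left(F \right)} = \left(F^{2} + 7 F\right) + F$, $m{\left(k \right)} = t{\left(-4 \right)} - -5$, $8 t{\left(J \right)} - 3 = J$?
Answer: $\frac{64 \sqrt{123}}{28567} \approx 0.024847$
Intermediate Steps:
$t{\left(J \right)} = \frac{3}{8} + \frac{J}{8}$
$m{\left(k \right)} = \frac{39}{8}$ ($m{\left(k \right)} = \left(\frac{3}{8} + \frac{1}{8} \left(-4\right)\right) - -5 = \left(\frac{3}{8} - \frac{1}{2}\right) + 5 = - \frac{1}{8} + 5 = \frac{39}{8}$)
$G{\left(F \right)} = F^{2} + 8 F$
$I{\left(o \right)} = 7 + 7 o$ ($I{\left(o \right)} = \left(1 + o\right) 7 = 7 + 7 o$)
$Z{\left(L \right)} = \sqrt{123}$
$\frac{Z{\left(-96 \right)}}{I{\left(G{\left(m{\left(-5 \right)} \right)} \right)}} = \frac{\sqrt{123}}{7 + 7 \frac{39 \left(8 + \frac{39}{8}\right)}{8}} = \frac{\sqrt{123}}{7 + 7 \cdot \frac{39}{8} \cdot \frac{103}{8}} = \frac{\sqrt{123}}{7 + 7 \cdot \frac{4017}{64}} = \frac{\sqrt{123}}{7 + \frac{28119}{64}} = \frac{\sqrt{123}}{\frac{28567}{64}} = \sqrt{123} \cdot \frac{64}{28567} = \frac{64 \sqrt{123}}{28567}$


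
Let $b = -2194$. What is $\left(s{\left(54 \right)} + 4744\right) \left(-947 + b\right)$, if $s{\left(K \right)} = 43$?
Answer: $-15035967$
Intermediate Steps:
$\left(s{\left(54 \right)} + 4744\right) \left(-947 + b\right) = \left(43 + 4744\right) \left(-947 - 2194\right) = 4787 \left(-3141\right) = -15035967$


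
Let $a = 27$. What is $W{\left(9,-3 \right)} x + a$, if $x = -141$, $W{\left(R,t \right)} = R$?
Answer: $-1242$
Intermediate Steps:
$W{\left(9,-3 \right)} x + a = 9 \left(-141\right) + 27 = -1269 + 27 = -1242$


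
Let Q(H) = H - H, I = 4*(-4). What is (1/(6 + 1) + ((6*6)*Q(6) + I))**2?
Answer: 12321/49 ≈ 251.45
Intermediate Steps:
I = -16
Q(H) = 0
(1/(6 + 1) + ((6*6)*Q(6) + I))**2 = (1/(6 + 1) + ((6*6)*0 - 16))**2 = (1/7 + (36*0 - 16))**2 = (1/7 + (0 - 16))**2 = (1/7 - 16)**2 = (-111/7)**2 = 12321/49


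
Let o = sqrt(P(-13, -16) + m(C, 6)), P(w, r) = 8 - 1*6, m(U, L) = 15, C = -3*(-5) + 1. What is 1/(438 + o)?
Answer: 438/191827 - sqrt(17)/191827 ≈ 0.0022618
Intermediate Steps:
C = 16 (C = 15 + 1 = 16)
P(w, r) = 2 (P(w, r) = 8 - 6 = 2)
o = sqrt(17) (o = sqrt(2 + 15) = sqrt(17) ≈ 4.1231)
1/(438 + o) = 1/(438 + sqrt(17))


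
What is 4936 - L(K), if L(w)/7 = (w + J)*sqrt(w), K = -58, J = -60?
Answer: 4936 + 826*I*sqrt(58) ≈ 4936.0 + 6290.6*I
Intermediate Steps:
L(w) = 7*sqrt(w)*(-60 + w) (L(w) = 7*((w - 60)*sqrt(w)) = 7*((-60 + w)*sqrt(w)) = 7*(sqrt(w)*(-60 + w)) = 7*sqrt(w)*(-60 + w))
4936 - L(K) = 4936 - 7*sqrt(-58)*(-60 - 58) = 4936 - 7*I*sqrt(58)*(-118) = 4936 - (-826)*I*sqrt(58) = 4936 + 826*I*sqrt(58)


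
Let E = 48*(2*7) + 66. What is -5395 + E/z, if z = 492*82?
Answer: -884777/164 ≈ -5395.0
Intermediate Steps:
z = 40344
E = 738 (E = 48*14 + 66 = 672 + 66 = 738)
-5395 + E/z = -5395 + 738/40344 = -5395 + 738*(1/40344) = -5395 + 3/164 = -884777/164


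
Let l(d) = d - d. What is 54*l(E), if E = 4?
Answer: 0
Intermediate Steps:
l(d) = 0
54*l(E) = 54*0 = 0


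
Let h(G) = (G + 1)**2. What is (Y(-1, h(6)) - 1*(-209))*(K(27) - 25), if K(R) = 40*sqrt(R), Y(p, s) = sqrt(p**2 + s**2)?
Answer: -5*(5 - 24*sqrt(3))*(209 + sqrt(2402)) ≈ 47176.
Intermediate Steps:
h(G) = (1 + G)**2
(Y(-1, h(6)) - 1*(-209))*(K(27) - 25) = (sqrt((-1)**2 + ((1 + 6)**2)**2) - 1*(-209))*(40*sqrt(27) - 25) = (sqrt(1 + (7**2)**2) + 209)*(40*(3*sqrt(3)) - 25) = (sqrt(1 + 49**2) + 209)*(120*sqrt(3) - 25) = (sqrt(1 + 2401) + 209)*(-25 + 120*sqrt(3)) = (sqrt(2402) + 209)*(-25 + 120*sqrt(3)) = (209 + sqrt(2402))*(-25 + 120*sqrt(3)) = (-25 + 120*sqrt(3))*(209 + sqrt(2402))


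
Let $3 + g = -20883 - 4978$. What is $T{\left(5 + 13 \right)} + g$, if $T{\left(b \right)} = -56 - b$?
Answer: $-25938$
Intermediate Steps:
$g = -25864$ ($g = -3 - 25861 = -25864$)
$T{\left(5 + 13 \right)} + g = \left(-56 - \left(5 + 13\right)\right) - 25864 = \left(-56 - 18\right) - 25864 = -74 - 25864 = -25938$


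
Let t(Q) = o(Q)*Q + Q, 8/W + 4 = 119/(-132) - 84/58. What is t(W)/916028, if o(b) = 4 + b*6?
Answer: 476272104/135304262832743 ≈ 3.5200e-6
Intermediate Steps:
o(b) = 4 + 6*b
W = -30624/24307 (W = 8/(-4 + (119/(-132) - 84/58)) = 8/(-4 + (119*(-1/132) - 84*1/58)) = 8/(-4 + (-119/132 - 42/29)) = 8/(-4 - 8995/3828) = 8/(-24307/3828) = 8*(-3828/24307) = -30624/24307 ≈ -1.2599)
t(Q) = Q + Q*(4 + 6*Q) (t(Q) = (4 + 6*Q)*Q + Q = Q*(4 + 6*Q) + Q = Q + Q*(4 + 6*Q))
t(W)/916028 = -30624*(5 + 6*(-30624/24307))/24307/916028 = -30624*(5 - 183744/24307)/24307*(1/916028) = -30624/24307*(-62209/24307)*(1/916028) = (1905088416/590830249)*(1/916028) = 476272104/135304262832743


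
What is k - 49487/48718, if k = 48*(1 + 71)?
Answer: 168319921/48718 ≈ 3455.0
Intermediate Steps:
k = 3456 (k = 48*72 = 3456)
k - 49487/48718 = 3456 - 49487/48718 = 168319921/48718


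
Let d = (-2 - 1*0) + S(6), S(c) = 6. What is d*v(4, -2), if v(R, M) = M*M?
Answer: 16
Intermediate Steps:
v(R, M) = M²
d = 4 (d = (-2 - 1*0) + 6 = (-2 + 0) + 6 = -2 + 6 = 4)
d*v(4, -2) = 4*(-2)² = 4*4 = 16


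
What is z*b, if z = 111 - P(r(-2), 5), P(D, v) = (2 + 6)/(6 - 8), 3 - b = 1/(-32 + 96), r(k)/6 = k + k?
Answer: 21965/64 ≈ 343.20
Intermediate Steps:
r(k) = 12*k (r(k) = 6*(k + k) = 6*(2*k) = 12*k)
b = 191/64 (b = 3 - 1/(-32 + 96) = 3 - 1/64 = 191/64 ≈ 2.9844)
P(D, v) = -4 (P(D, v) = 8/(-2) = 8*(-½) = -4)
z = 115 (z = 111 - 1*(-4) = 111 + 4 = 115)
z*b = 115*(191/64) = 21965/64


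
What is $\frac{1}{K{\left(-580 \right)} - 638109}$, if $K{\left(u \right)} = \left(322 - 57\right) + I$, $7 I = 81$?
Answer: $- \frac{7}{4464827} \approx -1.5678 \cdot 10^{-6}$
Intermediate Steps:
$I = \frac{81}{7}$ ($I = \frac{1}{7} \cdot 81 = \frac{81}{7} \approx 11.571$)
$K{\left(u \right)} = \frac{1936}{7}$ ($K{\left(u \right)} = \left(322 - 57\right) + \frac{81}{7} = 265 + \frac{81}{7} = \frac{1936}{7}$)
$\frac{1}{K{\left(-580 \right)} - 638109} = \frac{1}{\frac{1936}{7} - 638109} = \frac{1}{- \frac{4464827}{7}} = - \frac{7}{4464827}$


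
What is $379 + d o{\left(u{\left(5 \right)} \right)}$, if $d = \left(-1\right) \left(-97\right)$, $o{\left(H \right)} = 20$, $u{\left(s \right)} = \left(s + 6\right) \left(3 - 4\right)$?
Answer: $2319$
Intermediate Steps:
$u{\left(s \right)} = -6 - s$ ($u{\left(s \right)} = \left(6 + s\right) \left(-1\right) = -6 - s$)
$d = 97$
$379 + d o{\left(u{\left(5 \right)} \right)} = 379 + 97 \cdot 20 = 379 + 1940 = 2319$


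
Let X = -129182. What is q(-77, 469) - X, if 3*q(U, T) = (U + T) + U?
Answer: 129287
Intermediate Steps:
q(U, T) = T/3 + 2*U/3 (q(U, T) = ((U + T) + U)/3 = ((T + U) + U)/3 = (T + 2*U)/3 = T/3 + 2*U/3)
q(-77, 469) - X = ((1/3)*469 + (2/3)*(-77)) - 1*(-129182) = (469/3 - 154/3) + 129182 = 105 + 129182 = 129287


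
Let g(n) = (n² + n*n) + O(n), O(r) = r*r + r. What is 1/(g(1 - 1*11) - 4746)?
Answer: -1/4456 ≈ -0.00022442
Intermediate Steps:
O(r) = r + r² (O(r) = r² + r = r + r²)
g(n) = 2*n² + n*(1 + n) (g(n) = (n² + n*n) + n*(1 + n) = (n² + n²) + n*(1 + n) = 2*n² + n*(1 + n))
1/(g(1 - 1*11) - 4746) = 1/((1 - 1*11)*(1 + 3*(1 - 1*11)) - 4746) = 1/((1 - 11)*(1 + 3*(1 - 11)) - 4746) = 1/(-10*(1 + 3*(-10)) - 4746) = 1/(-10*(1 - 30) - 4746) = 1/(-10*(-29) - 4746) = 1/(290 - 4746) = 1/(-4456) = -1/4456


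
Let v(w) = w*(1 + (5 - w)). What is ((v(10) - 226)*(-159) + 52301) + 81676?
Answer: 176271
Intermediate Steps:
v(w) = w*(6 - w)
((v(10) - 226)*(-159) + 52301) + 81676 = ((10*(6 - 1*10) - 226)*(-159) + 52301) + 81676 = ((10*(6 - 10) - 226)*(-159) + 52301) + 81676 = ((10*(-4) - 226)*(-159) + 52301) + 81676 = ((-40 - 226)*(-159) + 52301) + 81676 = (-266*(-159) + 52301) + 81676 = (42294 + 52301) + 81676 = 94595 + 81676 = 176271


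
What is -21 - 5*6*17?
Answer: -531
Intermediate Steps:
-21 - 5*6*17 = -21 - 30*17 = -21 - 510 = -531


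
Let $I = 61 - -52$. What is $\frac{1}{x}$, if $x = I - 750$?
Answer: $- \frac{1}{637} \approx -0.0015699$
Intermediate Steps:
$I = 113$ ($I = 61 + 52 = 113$)
$x = -637$ ($x = 113 - 750 = -637$)
$\frac{1}{x} = \frac{1}{-637} = - \frac{1}{637}$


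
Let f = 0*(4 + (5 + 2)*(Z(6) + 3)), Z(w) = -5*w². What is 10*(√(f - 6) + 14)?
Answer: 140 + 10*I*√6 ≈ 140.0 + 24.495*I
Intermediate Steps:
f = 0 (f = 0*(4 + (5 + 2)*(-5*6² + 3)) = 0*(4 + 7*(-5*36 + 3)) = 0*(4 + 7*(-180 + 3)) = 0*(4 + 7*(-177)) = 0*(4 - 1239) = 0*(-1235) = 0)
10*(√(f - 6) + 14) = 10*(√(0 - 6) + 14) = 10*(√(-6) + 14) = 10*(I*√6 + 14) = 10*(14 + I*√6) = 140 + 10*I*√6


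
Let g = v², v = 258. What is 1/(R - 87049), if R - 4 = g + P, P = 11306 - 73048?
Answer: -1/82223 ≈ -1.2162e-5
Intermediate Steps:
P = -61742
g = 66564 (g = 258² = 66564)
R = 4826 (R = 4 + (66564 - 61742) = 4 + 4822 = 4826)
1/(R - 87049) = 1/(4826 - 87049) = 1/(-82223) = -1/82223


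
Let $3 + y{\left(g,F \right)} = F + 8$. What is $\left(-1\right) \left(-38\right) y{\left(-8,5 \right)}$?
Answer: $380$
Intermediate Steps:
$y{\left(g,F \right)} = 5 + F$ ($y{\left(g,F \right)} = -3 + \left(F + 8\right) = -3 + \left(8 + F\right) = 5 + F$)
$\left(-1\right) \left(-38\right) y{\left(-8,5 \right)} = \left(-1\right) \left(-38\right) \left(5 + 5\right) = 38 \cdot 10 = 380$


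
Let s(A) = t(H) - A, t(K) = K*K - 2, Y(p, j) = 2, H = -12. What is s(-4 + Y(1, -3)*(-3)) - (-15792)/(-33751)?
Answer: 5114360/33751 ≈ 151.53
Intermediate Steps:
t(K) = -2 + K² (t(K) = K² - 2 = -2 + K²)
s(A) = 142 - A (s(A) = (-2 + (-12)²) - A = (-2 + 144) - A = 142 - A)
s(-4 + Y(1, -3)*(-3)) - (-15792)/(-33751) = (142 - (-4 + 2*(-3))) - (-15792)/(-33751) = (142 - (-4 - 6)) - (-15792)*(-1)/33751 = (142 - 1*(-10)) - 1*15792/33751 = (142 + 10) - 15792/33751 = 152 - 15792/33751 = 5114360/33751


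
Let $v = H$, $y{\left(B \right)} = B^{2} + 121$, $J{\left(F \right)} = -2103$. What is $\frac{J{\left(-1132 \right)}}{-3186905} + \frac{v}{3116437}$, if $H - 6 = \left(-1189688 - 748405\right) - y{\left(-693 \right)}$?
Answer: $- \frac{7700838838574}{9931788657485} \approx -0.77537$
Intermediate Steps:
$y{\left(B \right)} = 121 + B^{2}$
$H = -2418457$ ($H = 6 - 2418463 = -2418457$)
$v = -2418457$
$\frac{J{\left(-1132 \right)}}{-3186905} + \frac{v}{3116437} = - \frac{2103}{-3186905} - \frac{2418457}{3116437} = \left(-2103\right) \left(- \frac{1}{3186905}\right) - \frac{2418457}{3116437} = \frac{2103}{3186905} - \frac{2418457}{3116437} = - \frac{7700838838574}{9931788657485}$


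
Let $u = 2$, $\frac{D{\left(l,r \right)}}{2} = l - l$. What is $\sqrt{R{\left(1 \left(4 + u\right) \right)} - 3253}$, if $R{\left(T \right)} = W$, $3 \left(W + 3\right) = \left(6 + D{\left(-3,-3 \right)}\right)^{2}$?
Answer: $2 i \sqrt{811} \approx 56.956 i$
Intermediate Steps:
$D{\left(l,r \right)} = 0$ ($D{\left(l,r \right)} = 2 \left(l - l\right) = 2 \cdot 0 = 0$)
$W = 9$ ($W = -3 + \frac{\left(6 + 0\right)^{2}}{3} = -3 + \frac{6^{2}}{3} = -3 + \frac{1}{3} \cdot 36 = -3 + 12 = 9$)
$R{\left(T \right)} = 9$
$\sqrt{R{\left(1 \left(4 + u\right) \right)} - 3253} = \sqrt{9 - 3253} = \sqrt{-3244} = 2 i \sqrt{811}$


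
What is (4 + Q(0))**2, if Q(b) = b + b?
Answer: 16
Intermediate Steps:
Q(b) = 2*b
(4 + Q(0))**2 = (4 + 2*0)**2 = (4 + 0)**2 = 4**2 = 16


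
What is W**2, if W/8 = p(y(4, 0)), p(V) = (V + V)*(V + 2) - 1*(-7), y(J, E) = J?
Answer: 193600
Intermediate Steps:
p(V) = 7 + 2*V*(2 + V) (p(V) = (2*V)*(2 + V) + 7 = 2*V*(2 + V) + 7 = 7 + 2*V*(2 + V))
W = 440 (W = 8*(7 + 2*4**2 + 4*4) = 8*(7 + 2*16 + 16) = 8*(7 + 32 + 16) = 8*55 = 440)
W**2 = 440**2 = 193600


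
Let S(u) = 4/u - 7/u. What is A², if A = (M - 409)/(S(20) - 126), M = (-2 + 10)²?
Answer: 5290000/707281 ≈ 7.4793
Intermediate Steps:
M = 64 (M = 8² = 64)
S(u) = -3/u
A = 2300/841 (A = (64 - 409)/(-3/20 - 126) = -345/(-3*1/20 - 126) = -345/(-3/20 - 126) = -345/(-2523/20) = -345*(-20/2523) = 2300/841 ≈ 2.7348)
A² = (2300/841)² = 5290000/707281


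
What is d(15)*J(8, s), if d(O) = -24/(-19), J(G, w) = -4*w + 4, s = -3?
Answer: 384/19 ≈ 20.211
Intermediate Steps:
J(G, w) = 4 - 4*w
d(O) = 24/19 (d(O) = -24*(-1/19) = 24/19)
d(15)*J(8, s) = 24*(4 - 4*(-3))/19 = 24*(4 + 12)/19 = (24/19)*16 = 384/19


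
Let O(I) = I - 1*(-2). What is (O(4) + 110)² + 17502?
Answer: 30958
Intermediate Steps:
O(I) = 2 + I (O(I) = I + 2 = 2 + I)
(O(4) + 110)² + 17502 = ((2 + 4) + 110)² + 17502 = (6 + 110)² + 17502 = 116² + 17502 = 13456 + 17502 = 30958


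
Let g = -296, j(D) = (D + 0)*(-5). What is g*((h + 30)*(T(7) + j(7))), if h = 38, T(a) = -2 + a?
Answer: 603840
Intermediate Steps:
j(D) = -5*D (j(D) = D*(-5) = -5*D)
g*((h + 30)*(T(7) + j(7))) = -296*(38 + 30)*((-2 + 7) - 5*7) = -20128*(5 - 35) = -20128*(-30) = -296*(-2040) = 603840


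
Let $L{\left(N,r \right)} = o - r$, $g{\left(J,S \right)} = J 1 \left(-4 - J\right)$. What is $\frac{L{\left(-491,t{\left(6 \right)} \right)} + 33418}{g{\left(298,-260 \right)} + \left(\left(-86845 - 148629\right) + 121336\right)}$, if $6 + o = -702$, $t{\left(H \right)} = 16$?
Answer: $- \frac{16347}{102067} \approx -0.16016$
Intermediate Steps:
$g{\left(J,S \right)} = J \left(-4 - J\right)$
$o = -708$ ($o = -6 - 702 = -708$)
$L{\left(N,r \right)} = -708 - r$
$\frac{L{\left(-491,t{\left(6 \right)} \right)} + 33418}{g{\left(298,-260 \right)} + \left(\left(-86845 - 148629\right) + 121336\right)} = \frac{\left(-708 - 16\right) + 33418}{\left(-1\right) 298 \left(4 + 298\right) + \left(\left(-86845 - 148629\right) + 121336\right)} = \frac{\left(-708 - 16\right) + 33418}{\left(-1\right) 298 \cdot 302 + \left(-235474 + 121336\right)} = \frac{-724 + 33418}{-89996 - 114138} = \frac{32694}{-204134} = 32694 \left(- \frac{1}{204134}\right) = - \frac{16347}{102067}$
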